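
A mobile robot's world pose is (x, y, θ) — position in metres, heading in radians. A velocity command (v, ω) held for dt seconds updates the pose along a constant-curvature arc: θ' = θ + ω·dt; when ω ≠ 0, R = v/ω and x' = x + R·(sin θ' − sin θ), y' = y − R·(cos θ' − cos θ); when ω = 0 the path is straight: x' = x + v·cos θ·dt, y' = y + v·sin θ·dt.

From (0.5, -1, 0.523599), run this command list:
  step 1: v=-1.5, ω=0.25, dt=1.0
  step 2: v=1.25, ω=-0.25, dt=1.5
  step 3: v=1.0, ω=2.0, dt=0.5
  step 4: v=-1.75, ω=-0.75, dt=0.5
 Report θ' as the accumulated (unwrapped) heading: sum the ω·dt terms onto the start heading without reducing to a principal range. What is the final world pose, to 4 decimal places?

(0.8530, -1.3118, 1.0236)

step 1: θ'=0.7736 (R=-6.0000) → pose (-0.6923, -1.9037, 0.7736)
step 2: θ'=0.3986 (R=-5.0000) → pose (0.8606, -0.8727, 0.3986)
step 3: θ'=1.3986 (R=0.5000) → pose (1.1592, -0.4976, 1.3986)
step 4: θ'=1.0236 (R=2.3333) → pose (0.8530, -1.3118, 1.0236)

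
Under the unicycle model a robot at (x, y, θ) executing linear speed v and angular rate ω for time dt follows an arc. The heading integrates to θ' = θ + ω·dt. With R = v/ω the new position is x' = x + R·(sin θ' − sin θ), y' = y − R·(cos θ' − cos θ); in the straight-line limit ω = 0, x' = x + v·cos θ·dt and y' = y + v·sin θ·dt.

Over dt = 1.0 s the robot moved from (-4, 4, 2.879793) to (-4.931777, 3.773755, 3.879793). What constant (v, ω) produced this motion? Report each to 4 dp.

v = 1.0000, ω = 1.0000

Δθ = 3.879793 − 2.879793 = 1.000000
ω = Δθ/dt = 1.000000/1.0 = 1.0000
R = Δx/(sin θ' − sin θ) = 1.0000
v = R·ω = 1.0000·1.0000 = 1.0000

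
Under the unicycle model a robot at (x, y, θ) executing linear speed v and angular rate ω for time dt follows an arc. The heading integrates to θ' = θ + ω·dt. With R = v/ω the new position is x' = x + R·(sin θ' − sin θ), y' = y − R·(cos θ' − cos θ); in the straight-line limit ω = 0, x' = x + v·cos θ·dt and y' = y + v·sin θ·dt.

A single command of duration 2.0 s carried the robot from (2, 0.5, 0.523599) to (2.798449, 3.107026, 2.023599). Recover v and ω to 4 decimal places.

Δθ = 2.023599 − 0.523599 = 1.500000
ω = Δθ/dt = 1.500000/2.0 = 0.7500
R = −Δy/(cos θ' − cos θ) = 2.0000
v = R·ω = 2.0000·0.7500 = 1.5000

v = 1.5000, ω = 0.7500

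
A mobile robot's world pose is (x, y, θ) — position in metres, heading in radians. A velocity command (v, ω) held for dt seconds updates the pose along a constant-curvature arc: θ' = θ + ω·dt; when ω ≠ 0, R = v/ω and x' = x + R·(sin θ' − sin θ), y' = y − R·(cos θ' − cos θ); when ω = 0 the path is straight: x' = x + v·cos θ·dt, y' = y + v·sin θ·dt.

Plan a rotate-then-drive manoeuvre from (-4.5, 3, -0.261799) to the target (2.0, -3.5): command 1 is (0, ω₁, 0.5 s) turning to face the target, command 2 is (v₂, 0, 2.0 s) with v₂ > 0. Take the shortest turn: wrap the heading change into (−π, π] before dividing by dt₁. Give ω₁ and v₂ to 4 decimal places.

heading to target = atan2(-3.5−3, 2−-4.5) = -0.7854
Δθ = wrap(-0.7854 − -0.2618) = -0.5236; ω₁ = Δθ/dt₁ = -1.0472
distance = √((2−-4.5)² + (-3.5−3)²) = 9.1924; v₂ = distance/dt₂ = 4.5962

ω₁ = -1.0472, v₂ = 4.5962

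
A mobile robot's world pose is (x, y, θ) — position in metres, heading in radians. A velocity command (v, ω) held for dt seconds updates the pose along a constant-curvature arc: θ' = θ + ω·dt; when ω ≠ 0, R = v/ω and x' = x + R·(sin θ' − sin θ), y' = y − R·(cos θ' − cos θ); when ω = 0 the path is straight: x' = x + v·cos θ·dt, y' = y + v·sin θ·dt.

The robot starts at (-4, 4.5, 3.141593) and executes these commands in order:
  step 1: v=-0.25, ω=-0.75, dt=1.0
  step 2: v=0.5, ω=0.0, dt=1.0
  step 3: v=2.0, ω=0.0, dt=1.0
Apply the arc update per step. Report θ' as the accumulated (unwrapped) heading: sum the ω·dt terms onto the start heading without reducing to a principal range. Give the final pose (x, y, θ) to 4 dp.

(-5.6020, 6.1147, 2.3916)

step 1: θ'=2.3916 (R=0.3333) → pose (-3.7728, 4.4106, 2.3916)
step 2: θ'=2.3916 (straight) → pose (-4.1386, 4.7514, 2.3916)
step 3: θ'=2.3916 (straight) → pose (-5.6020, 6.1147, 2.3916)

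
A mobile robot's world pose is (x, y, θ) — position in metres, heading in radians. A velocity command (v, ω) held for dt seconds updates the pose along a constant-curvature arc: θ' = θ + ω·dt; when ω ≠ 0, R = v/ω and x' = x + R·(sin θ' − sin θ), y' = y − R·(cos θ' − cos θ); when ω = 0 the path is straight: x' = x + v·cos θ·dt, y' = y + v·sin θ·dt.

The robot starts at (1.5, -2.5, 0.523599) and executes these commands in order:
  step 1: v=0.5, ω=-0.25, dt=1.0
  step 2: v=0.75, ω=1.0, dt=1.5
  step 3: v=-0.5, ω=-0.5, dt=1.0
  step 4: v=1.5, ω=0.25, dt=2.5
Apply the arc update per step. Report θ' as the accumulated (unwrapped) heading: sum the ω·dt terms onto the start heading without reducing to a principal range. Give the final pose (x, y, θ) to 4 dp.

(2.4118, 1.7613, 1.8986)

step 1: θ'=0.2736 (R=-2.0000) → pose (1.9596, -2.3064, 0.2736)
step 2: θ'=1.7736 (R=0.7500) → pose (2.4916, -1.4333, 1.7736)
step 3: θ'=1.2736 (R=1.0000) → pose (2.4682, -1.9275, 1.2736)
step 4: θ'=1.8986 (R=6.0000) → pose (2.4118, 1.7613, 1.8986)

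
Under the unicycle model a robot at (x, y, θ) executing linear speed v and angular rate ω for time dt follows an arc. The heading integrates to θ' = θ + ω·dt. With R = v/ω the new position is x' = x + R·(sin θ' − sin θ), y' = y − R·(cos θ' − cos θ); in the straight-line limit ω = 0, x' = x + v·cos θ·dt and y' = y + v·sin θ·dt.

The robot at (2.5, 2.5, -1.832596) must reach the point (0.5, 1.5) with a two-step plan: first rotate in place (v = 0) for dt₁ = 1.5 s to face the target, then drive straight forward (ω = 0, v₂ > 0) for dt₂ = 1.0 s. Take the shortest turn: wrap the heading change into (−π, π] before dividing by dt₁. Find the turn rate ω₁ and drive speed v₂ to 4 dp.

heading to target = atan2(1.5−2.5, 0.5−2.5) = -2.6779
Δθ = wrap(-2.6779 − -1.8326) = -0.8453; ω₁ = Δθ/dt₁ = -0.5636
distance = √((0.5−2.5)² + (1.5−2.5)²) = 2.2361; v₂ = distance/dt₂ = 2.2361

ω₁ = -0.5636, v₂ = 2.2361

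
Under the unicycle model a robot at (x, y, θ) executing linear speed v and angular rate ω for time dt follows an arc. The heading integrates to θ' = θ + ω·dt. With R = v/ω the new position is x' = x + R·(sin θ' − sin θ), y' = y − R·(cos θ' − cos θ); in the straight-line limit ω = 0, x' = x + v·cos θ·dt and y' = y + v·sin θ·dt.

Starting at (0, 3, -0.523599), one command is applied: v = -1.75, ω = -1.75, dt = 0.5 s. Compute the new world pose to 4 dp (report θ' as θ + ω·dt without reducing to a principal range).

(-0.4852, 3.6947, -1.3986)

θ' = -0.5236 + -1.75·0.5 = -1.3986
R = v/ω = -1.75/-1.75 = 1.0000
x' = 0 + 1.0000·(sin -1.3986 − sin -0.5236) = -0.4852
y' = 3 − 1.0000·(cos -1.3986 − cos -0.5236) = 3.6947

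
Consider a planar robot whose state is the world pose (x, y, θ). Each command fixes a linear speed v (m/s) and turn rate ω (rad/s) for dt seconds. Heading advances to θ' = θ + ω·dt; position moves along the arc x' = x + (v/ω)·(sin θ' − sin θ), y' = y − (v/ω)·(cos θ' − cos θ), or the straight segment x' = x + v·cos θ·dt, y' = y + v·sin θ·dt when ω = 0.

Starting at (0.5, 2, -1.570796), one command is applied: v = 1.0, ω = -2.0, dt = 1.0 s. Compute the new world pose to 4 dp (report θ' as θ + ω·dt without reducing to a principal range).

(-0.2081, 1.5454, -3.5708)

θ' = -1.5708 + -2.0·1.0 = -3.5708
R = v/ω = 1.0/-2.0 = -0.5000
x' = 0.5 + -0.5000·(sin -3.5708 − sin -1.5708) = -0.2081
y' = 2 − -0.5000·(cos -3.5708 − cos -1.5708) = 1.5454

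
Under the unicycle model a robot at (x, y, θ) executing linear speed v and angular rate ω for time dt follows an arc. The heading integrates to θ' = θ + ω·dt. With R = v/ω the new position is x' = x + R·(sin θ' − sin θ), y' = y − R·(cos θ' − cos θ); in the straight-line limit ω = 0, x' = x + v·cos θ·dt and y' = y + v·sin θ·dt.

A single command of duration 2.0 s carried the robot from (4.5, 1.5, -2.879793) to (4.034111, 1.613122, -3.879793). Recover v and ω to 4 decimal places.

Δθ = -3.879793 − -2.879793 = -1.000000
ω = Δθ/dt = -1.000000/2.0 = -0.5000
R = Δx/(sin θ' − sin θ) = -0.5000
v = R·ω = -0.5000·-0.5000 = 0.2500

v = 0.2500, ω = -0.5000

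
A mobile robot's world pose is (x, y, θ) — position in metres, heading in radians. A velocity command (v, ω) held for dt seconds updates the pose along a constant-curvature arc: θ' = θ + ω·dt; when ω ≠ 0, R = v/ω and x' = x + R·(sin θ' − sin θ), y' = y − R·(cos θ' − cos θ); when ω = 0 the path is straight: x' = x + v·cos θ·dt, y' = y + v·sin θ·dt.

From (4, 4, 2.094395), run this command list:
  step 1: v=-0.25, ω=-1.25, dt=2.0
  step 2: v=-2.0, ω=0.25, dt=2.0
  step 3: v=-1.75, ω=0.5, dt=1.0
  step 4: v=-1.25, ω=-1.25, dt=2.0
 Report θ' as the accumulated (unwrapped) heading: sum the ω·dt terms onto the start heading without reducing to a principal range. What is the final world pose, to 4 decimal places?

step 1: θ'=-0.4056 (R=0.2000) → pose (3.7479, 3.7162, -0.4056)
step 2: θ'=0.0944 (R=-8.0000) → pose (-0.1628, 4.3297, 0.0944)
step 3: θ'=0.5944 (R=-3.5000) → pose (-1.7929, 3.7450, 0.5944)
step 4: θ'=-1.9056 (R=1.0000) → pose (-3.2974, 4.9021, -1.9056)

(-3.2974, 4.9021, -1.9056)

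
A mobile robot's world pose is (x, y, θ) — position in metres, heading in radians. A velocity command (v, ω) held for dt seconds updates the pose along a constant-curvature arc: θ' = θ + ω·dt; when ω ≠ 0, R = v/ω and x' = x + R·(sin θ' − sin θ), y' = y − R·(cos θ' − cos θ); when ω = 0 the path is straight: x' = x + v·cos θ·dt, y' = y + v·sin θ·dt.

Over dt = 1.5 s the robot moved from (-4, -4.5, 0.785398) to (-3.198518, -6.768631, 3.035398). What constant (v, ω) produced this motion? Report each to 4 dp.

v = -2.0000, ω = 1.5000

Δθ = 3.035398 − 0.785398 = 2.250000
ω = Δθ/dt = 2.250000/1.5 = 1.5000
R = −Δy/(cos θ' − cos θ) = -1.3333
v = R·ω = -1.3333·1.5000 = -2.0000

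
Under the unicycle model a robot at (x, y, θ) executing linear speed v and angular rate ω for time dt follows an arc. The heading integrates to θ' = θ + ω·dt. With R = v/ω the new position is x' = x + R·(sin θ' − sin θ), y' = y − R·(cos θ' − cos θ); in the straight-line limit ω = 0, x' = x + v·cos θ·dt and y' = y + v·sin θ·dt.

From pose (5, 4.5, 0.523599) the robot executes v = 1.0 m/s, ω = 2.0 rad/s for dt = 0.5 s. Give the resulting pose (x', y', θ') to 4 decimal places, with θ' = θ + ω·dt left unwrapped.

(5.2494, 4.9094, 1.5236)

θ' = 0.5236 + 2.0·0.5 = 1.5236
R = v/ω = 1.0/2.0 = 0.5000
x' = 5 + 0.5000·(sin 1.5236 − sin 0.5236) = 5.2494
y' = 4.5 − 0.5000·(cos 1.5236 − cos 0.5236) = 4.9094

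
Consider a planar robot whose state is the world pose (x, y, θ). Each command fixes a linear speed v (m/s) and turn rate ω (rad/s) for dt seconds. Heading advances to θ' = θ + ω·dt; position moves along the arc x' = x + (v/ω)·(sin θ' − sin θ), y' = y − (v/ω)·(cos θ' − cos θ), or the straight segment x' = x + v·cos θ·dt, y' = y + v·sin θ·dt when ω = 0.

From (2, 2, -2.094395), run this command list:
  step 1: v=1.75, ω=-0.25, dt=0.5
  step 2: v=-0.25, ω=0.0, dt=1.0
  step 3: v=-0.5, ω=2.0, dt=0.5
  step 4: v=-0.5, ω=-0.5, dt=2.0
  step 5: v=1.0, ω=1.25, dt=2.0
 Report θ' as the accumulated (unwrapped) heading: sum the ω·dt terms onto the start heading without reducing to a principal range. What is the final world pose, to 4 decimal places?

(2.7039, 1.4041, 0.2806)

step 1: θ'=-2.2194 (R=-7.0000) → pose (1.5163, 1.2715, -2.2194)
step 2: θ'=-2.2194 (straight) → pose (1.6674, 1.4707, -2.2194)
step 3: θ'=-1.2194 (R=-0.2500) → pose (1.7028, 1.7078, -1.2194)
step 4: θ'=-2.2194 (R=1.0000) → pose (1.8448, 2.6561, -2.2194)
step 5: θ'=0.2806 (R=0.8000) → pose (2.7039, 1.4041, 0.2806)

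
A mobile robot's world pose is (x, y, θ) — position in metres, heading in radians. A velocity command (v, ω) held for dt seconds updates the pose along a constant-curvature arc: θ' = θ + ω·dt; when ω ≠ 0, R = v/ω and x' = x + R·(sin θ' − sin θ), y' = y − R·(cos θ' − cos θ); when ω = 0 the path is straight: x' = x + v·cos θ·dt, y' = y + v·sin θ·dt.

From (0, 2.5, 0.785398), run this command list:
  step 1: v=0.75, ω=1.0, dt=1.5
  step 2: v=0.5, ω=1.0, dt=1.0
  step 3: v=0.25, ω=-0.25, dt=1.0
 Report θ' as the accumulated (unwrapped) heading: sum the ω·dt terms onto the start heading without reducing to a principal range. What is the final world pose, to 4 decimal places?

(-0.6625, 3.6843, 3.0354)

step 1: θ'=2.2854 (R=0.7500) → pose (0.0362, 3.5218, 2.2854)
step 2: θ'=3.2854 (R=0.5000) → pose (-0.4131, 3.6890, 3.2854)
step 3: θ'=3.0354 (R=-1.0000) → pose (-0.6625, 3.6843, 3.0354)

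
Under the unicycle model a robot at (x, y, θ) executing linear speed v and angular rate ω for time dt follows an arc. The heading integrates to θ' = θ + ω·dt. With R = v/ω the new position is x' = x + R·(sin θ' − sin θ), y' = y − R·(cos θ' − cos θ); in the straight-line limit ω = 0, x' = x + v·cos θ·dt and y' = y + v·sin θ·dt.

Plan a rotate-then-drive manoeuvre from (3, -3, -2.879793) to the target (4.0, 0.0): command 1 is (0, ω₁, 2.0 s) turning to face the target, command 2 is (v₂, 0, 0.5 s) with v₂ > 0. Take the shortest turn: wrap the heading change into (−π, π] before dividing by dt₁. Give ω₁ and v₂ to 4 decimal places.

heading to target = atan2(0−-3, 4−3) = 1.2490
Δθ = wrap(1.2490 − -2.8798) = -2.1543; ω₁ = Δθ/dt₁ = -1.0772
distance = √((4−3)² + (0−-3)²) = 3.1623; v₂ = distance/dt₂ = 6.3246

ω₁ = -1.0772, v₂ = 6.3246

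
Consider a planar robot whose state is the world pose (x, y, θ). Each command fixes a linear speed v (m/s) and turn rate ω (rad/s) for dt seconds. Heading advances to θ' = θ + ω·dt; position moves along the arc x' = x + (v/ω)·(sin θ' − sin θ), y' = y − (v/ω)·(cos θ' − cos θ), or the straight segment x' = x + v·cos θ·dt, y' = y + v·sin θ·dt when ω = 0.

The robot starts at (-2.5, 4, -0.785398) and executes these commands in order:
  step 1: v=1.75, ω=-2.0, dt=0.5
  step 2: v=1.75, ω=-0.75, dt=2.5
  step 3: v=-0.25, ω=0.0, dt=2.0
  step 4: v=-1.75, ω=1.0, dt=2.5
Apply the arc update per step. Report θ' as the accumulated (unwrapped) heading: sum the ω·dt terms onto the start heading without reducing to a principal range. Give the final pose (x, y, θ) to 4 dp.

step 1: θ'=-1.7854 (R=-0.8750) → pose (-2.2638, 3.1949, -1.7854)
step 2: θ'=-3.6604 (R=-2.3333) → pose (-5.7006, 1.6656, -3.6604)
step 3: θ'=-3.6604 (straight) → pose (-5.2664, 1.4176, -3.6604)
step 4: θ'=-1.1604 (R=-1.7500) → pose (-2.7940, 3.6356, -1.1604)

(-2.7940, 3.6356, -1.1604)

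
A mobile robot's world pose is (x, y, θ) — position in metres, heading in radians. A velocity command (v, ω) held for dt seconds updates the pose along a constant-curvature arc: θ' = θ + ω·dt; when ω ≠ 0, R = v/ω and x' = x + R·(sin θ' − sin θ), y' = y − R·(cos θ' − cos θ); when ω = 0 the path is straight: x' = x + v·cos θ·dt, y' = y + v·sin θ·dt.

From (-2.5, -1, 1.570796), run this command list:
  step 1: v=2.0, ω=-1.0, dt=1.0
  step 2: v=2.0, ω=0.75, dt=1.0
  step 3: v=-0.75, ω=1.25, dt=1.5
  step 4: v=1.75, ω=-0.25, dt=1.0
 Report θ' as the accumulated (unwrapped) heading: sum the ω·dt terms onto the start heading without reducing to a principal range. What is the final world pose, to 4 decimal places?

step 1: θ'=0.5708 (R=-2.0000) → pose (-1.5806, 0.6829, 0.5708)
step 2: θ'=1.3208 (R=2.6667) → pose (-0.4376, 2.2671, 1.3208)
step 3: θ'=3.1958 (R=-0.6000) → pose (0.1762, 1.5196, 3.1958)
step 4: θ'=2.9458 (R=-7.0000) → pose (-1.5649, 1.6430, 2.9458)

(-1.5649, 1.6430, 2.9458)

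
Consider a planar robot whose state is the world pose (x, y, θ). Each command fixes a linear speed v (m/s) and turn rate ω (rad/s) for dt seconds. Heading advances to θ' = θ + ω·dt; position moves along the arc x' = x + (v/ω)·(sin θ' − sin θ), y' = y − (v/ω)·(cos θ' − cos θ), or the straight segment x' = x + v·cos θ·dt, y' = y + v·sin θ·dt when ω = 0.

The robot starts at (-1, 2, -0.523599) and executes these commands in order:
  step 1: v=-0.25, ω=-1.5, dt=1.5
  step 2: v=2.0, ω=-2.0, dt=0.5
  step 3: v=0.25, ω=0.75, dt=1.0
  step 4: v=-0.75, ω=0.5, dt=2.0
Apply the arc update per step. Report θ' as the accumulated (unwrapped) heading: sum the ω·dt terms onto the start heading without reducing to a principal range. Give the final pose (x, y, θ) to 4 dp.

(-0.9910, 3.3215, -2.0236)

step 1: θ'=-2.7736 (R=0.1667) → pose (-0.9766, 2.2998, -2.7736)
step 2: θ'=-3.7736 (R=-1.0000) → pose (-1.9271, 2.4261, -3.7736)
step 3: θ'=-3.0236 (R=0.3333) → pose (-2.1633, 2.4881, -3.0236)
step 4: θ'=-2.0236 (R=-1.5000) → pose (-0.9910, 3.3215, -2.0236)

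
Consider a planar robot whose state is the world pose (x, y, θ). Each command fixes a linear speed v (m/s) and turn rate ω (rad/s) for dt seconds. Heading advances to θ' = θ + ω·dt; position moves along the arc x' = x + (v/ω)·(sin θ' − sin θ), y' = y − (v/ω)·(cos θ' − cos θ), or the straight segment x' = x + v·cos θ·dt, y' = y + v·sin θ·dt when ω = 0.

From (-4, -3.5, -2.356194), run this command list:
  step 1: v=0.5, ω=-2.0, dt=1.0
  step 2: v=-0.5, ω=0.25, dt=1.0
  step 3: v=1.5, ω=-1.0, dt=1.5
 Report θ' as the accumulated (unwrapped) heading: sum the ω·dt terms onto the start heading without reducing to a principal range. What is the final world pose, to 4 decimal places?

step 1: θ'=-4.3562 (R=-0.2500) → pose (-4.4111, -3.4104, -4.3562)
step 2: θ'=-4.1062 (R=-2.0000) → pose (-4.1803, -3.8525, -4.1062)
step 3: θ'=-5.6062 (R=-1.5000) → pose (-3.8872, -1.8287, -5.6062)

(-3.8872, -1.8287, -5.6062)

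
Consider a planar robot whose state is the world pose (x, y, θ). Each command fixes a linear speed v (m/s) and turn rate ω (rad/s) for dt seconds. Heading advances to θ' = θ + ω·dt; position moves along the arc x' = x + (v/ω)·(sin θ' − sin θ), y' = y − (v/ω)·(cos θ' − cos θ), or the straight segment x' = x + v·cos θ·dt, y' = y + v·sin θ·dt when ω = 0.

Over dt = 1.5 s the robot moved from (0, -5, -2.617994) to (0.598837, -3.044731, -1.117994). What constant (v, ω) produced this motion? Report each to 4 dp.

Δθ = -1.117994 − -2.617994 = 1.500000
ω = Δθ/dt = 1.500000/1.5 = 1.0000
R = −Δy/(cos θ' − cos θ) = -1.5000
v = R·ω = -1.5000·1.0000 = -1.5000

v = -1.5000, ω = 1.0000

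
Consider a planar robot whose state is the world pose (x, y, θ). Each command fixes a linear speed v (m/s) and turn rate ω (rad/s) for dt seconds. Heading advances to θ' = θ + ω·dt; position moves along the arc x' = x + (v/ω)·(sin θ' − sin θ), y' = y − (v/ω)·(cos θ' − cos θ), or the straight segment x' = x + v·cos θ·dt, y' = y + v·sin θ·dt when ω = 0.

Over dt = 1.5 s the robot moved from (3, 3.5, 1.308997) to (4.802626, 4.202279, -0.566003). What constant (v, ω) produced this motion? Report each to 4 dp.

v = 1.5000, ω = -1.2500

Δθ = -0.566003 − 1.308997 = -1.875000
ω = Δθ/dt = -1.875000/1.5 = -1.2500
R = Δx/(sin θ' − sin θ) = -1.2000
v = R·ω = -1.2000·-1.2500 = 1.5000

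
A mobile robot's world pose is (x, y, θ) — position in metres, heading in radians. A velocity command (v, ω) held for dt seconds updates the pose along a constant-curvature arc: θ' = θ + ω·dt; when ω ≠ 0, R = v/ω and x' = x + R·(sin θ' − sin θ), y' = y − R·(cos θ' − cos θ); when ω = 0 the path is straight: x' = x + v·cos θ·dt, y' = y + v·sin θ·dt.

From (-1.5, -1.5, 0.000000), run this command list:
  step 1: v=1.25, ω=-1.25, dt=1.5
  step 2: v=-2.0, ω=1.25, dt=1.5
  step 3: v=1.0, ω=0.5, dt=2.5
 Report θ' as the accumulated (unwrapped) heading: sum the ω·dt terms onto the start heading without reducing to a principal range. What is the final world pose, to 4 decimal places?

(-0.1745, 0.6491, 1.2500)

step 1: θ'=-1.8750 (R=-1.0000) → pose (-0.5459, -2.7995, -1.8750)
step 2: θ'=0.0000 (R=-1.6000) → pose (-2.0725, -0.7203, 0.0000)
step 3: θ'=1.2500 (R=2.0000) → pose (-0.1745, 0.6491, 1.2500)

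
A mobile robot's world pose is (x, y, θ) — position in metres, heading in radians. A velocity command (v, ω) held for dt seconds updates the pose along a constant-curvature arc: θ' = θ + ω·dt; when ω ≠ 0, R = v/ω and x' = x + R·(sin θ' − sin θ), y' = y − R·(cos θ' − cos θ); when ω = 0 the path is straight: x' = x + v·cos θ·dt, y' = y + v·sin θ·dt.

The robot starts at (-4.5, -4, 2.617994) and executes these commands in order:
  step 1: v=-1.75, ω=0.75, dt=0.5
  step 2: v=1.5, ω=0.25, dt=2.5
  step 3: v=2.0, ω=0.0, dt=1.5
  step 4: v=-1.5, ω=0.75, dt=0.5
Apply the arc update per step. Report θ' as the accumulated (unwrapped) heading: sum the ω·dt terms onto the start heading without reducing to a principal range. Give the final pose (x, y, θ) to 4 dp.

(-9.3973, -5.8052, 3.9930)

step 1: θ'=2.9930 (R=-2.3333) → pose (-3.6788, -4.2869, 2.9930)
step 2: θ'=3.6180 (R=6.0000) → pose (-7.3186, -4.8889, 3.6180)
step 3: θ'=3.6180 (straight) → pose (-9.9846, -6.2646, 3.6180)
step 4: θ'=3.9930 (R=-2.0000) → pose (-9.3973, -5.8052, 3.9930)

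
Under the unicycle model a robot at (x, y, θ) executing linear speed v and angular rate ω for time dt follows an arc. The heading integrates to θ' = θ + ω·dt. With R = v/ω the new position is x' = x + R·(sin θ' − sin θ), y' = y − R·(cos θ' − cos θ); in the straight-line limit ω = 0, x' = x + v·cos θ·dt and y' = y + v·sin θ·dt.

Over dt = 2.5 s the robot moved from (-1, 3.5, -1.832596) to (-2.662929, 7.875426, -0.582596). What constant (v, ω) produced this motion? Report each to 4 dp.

Δθ = -0.582596 − -1.832596 = 1.250000
ω = Δθ/dt = 1.250000/2.5 = 0.5000
R = −Δy/(cos θ' − cos θ) = -4.0000
v = R·ω = -4.0000·0.5000 = -2.0000

v = -2.0000, ω = 0.5000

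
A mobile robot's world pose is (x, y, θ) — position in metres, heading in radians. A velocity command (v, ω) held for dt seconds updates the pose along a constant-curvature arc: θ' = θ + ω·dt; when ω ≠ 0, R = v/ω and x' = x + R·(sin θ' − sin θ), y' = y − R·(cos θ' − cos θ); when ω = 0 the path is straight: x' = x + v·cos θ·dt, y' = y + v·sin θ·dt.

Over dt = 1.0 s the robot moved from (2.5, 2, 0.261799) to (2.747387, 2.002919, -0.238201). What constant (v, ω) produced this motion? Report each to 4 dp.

Δθ = -0.238201 − 0.261799 = -0.500000
ω = Δθ/dt = -0.500000/1.0 = -0.5000
R = Δx/(sin θ' − sin θ) = -0.5000
v = R·ω = -0.5000·-0.5000 = 0.2500

v = 0.2500, ω = -0.5000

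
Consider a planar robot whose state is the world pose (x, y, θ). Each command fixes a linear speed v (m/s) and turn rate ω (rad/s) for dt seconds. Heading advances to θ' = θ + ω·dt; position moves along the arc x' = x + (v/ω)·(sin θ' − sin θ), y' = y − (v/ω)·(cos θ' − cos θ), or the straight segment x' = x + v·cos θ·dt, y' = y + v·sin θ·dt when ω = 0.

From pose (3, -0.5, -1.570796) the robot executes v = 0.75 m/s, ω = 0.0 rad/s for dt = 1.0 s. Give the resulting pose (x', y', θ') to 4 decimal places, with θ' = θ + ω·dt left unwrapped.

(3.0000, -1.2500, -1.5708)

θ' = -1.5708 + 0.0·1.0 = -1.5708
ω = 0 → straight: x' = 3 + 0.75·cos(-1.5708)·1.0 = 3.0000
y' = -0.5 + 0.75·sin(-1.5708)·1.0 = -1.2500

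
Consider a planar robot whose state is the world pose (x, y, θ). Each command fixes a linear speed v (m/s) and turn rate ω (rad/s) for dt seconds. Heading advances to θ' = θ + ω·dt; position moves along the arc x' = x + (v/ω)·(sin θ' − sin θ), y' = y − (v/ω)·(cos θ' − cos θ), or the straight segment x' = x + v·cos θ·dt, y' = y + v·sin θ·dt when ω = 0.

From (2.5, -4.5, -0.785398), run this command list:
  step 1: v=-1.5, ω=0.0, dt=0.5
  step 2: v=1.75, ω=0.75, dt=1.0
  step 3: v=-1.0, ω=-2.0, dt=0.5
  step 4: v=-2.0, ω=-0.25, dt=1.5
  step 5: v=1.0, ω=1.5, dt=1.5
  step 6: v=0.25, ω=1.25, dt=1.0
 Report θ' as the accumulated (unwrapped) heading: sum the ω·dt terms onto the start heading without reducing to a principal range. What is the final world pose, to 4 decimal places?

(3.2871, -1.7092, 2.0896)

step 1: θ'=-0.7854 (straight) → pose (1.9697, -3.9697, -0.7854)
step 2: θ'=-0.0354 (R=2.3333) → pose (3.5370, -4.6516, -0.0354)
step 3: θ'=-1.0354 (R=0.5000) → pose (3.1247, -4.4070, -1.0354)
step 4: θ'=-1.4104 (R=8.0000) → pose (2.1079, -1.6033, -1.4104)
step 5: θ'=0.8396 (R=0.6667) → pose (3.2622, -1.9420, 0.8396)
step 6: θ'=2.0896 (R=0.2000) → pose (3.2871, -1.7092, 2.0896)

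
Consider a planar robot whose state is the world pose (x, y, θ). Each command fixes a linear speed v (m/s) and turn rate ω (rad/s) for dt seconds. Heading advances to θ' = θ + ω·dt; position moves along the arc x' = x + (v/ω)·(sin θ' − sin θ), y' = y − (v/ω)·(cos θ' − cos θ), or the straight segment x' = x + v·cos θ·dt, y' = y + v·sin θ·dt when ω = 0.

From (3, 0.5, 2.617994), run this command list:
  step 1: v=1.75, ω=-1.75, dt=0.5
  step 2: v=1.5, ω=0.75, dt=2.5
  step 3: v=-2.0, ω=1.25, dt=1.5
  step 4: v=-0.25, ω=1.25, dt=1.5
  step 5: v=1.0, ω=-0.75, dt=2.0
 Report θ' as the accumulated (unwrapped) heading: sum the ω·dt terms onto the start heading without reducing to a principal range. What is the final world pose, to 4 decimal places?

step 1: θ'=1.7430 (R=-1.0000) → pose (2.5148, 1.1947, 1.7430)
step 2: θ'=3.6180 (R=2.0000) → pose (-0.3728, 2.6293, 3.6180)
step 3: θ'=5.4930 (R=-1.6000) → pose (0.0302, 5.1771, 5.4930)
step 4: θ'=7.3680 (R=-0.2000) → pose (-0.2887, 5.1297, 7.3680)
step 5: θ'=5.8680 (R=-1.3333) → pose (1.4281, 5.7270, 5.8680)

(1.4281, 5.7270, 5.8680)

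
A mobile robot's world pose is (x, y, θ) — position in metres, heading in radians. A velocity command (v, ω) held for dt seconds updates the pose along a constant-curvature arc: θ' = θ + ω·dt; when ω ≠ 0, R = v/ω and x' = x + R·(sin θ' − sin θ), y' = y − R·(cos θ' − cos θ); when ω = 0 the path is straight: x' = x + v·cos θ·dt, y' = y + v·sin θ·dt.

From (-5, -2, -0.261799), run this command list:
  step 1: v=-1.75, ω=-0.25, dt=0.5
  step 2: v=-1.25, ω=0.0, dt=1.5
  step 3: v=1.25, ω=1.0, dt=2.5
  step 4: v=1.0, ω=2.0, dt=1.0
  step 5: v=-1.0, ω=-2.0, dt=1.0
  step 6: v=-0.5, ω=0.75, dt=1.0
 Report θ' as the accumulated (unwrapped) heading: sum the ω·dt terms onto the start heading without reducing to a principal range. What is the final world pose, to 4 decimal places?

(-5.6354, 0.4920, 2.8632)

step 1: θ'=-0.3868 (R=7.0000) → pose (-5.8289, -1.7214, -0.3868)
step 2: θ'=-0.3868 (straight) → pose (-7.5653, -1.0141, -0.3868)
step 3: θ'=2.1132 (R=1.2500) → pose (-6.0232, 0.7888, 2.1132)
step 4: θ'=4.1132 (R=0.5000) → pose (-6.8643, 0.8127, 4.1132)
step 5: θ'=2.1132 (R=0.5000) → pose (-6.0232, 0.7888, 2.1132)
step 6: θ'=2.8632 (R=-0.6667) → pose (-5.6354, 0.4920, 2.8632)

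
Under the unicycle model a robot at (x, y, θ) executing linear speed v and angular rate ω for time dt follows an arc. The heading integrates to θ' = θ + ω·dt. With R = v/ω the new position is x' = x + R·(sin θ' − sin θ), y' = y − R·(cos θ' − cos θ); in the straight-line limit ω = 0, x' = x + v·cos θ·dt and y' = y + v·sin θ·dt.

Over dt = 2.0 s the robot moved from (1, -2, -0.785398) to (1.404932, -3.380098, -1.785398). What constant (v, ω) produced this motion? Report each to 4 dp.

v = 0.7500, ω = -0.5000

Δθ = -1.785398 − -0.785398 = -1.000000
ω = Δθ/dt = -1.000000/2.0 = -0.5000
R = −Δy/(cos θ' − cos θ) = -1.5000
v = R·ω = -1.5000·-0.5000 = 0.7500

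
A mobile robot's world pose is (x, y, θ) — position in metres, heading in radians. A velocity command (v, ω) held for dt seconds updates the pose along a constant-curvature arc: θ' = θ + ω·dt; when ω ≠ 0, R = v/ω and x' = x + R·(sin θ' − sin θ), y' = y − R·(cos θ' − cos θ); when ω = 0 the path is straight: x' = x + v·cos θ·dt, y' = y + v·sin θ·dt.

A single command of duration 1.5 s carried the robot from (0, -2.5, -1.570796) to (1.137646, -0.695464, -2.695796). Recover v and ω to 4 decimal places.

Δθ = -2.695796 − -1.570796 = -1.125000
ω = Δθ/dt = -1.125000/1.5 = -0.7500
R = −Δy/(cos θ' − cos θ) = 2.0000
v = R·ω = 2.0000·-0.7500 = -1.5000

v = -1.5000, ω = -0.7500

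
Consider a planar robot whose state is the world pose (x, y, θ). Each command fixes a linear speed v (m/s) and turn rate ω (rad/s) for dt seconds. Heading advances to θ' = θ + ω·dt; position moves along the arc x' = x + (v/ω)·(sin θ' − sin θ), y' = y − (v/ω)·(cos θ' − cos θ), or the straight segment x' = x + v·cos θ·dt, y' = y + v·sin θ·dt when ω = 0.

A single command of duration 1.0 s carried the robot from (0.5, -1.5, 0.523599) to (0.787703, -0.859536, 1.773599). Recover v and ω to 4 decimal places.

v = 0.7500, ω = 1.2500

Δθ = 1.773599 − 0.523599 = 1.250000
ω = Δθ/dt = 1.250000/1.0 = 1.2500
R = −Δy/(cos θ' − cos θ) = 0.6000
v = R·ω = 0.6000·1.2500 = 0.7500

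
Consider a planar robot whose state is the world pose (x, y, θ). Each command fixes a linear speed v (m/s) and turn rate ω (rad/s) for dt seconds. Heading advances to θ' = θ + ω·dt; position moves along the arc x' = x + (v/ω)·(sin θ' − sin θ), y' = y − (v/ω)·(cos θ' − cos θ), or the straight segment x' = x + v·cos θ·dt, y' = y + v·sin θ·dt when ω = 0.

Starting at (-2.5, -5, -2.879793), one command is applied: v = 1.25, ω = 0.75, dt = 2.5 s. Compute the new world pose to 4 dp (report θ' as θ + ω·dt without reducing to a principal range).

(-3.4754, -7.5036, -1.0048)

θ' = -2.8798 + 0.75·2.5 = -1.0048
R = v/ω = 1.25/0.75 = 1.6667
x' = -2.5 + 1.6667·(sin -1.0048 − sin -2.8798) = -3.4754
y' = -5 − 1.6667·(cos -1.0048 − cos -2.8798) = -7.5036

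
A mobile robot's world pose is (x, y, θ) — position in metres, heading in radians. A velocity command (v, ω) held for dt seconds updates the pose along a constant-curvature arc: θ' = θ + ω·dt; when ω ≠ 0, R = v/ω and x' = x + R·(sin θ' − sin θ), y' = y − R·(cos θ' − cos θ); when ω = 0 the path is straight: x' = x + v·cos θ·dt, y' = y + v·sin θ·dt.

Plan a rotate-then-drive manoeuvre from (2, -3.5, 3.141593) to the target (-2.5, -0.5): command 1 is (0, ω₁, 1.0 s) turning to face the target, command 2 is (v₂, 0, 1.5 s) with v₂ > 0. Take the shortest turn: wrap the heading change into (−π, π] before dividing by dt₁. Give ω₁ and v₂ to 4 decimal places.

heading to target = atan2(-0.5−-3.5, -2.5−2) = 2.5536
Δθ = wrap(2.5536 − 3.1416) = -0.5880; ω₁ = Δθ/dt₁ = -0.5880
distance = √((-2.5−2)² + (-0.5−-3.5)²) = 5.4083; v₂ = distance/dt₂ = 3.6056

ω₁ = -0.5880, v₂ = 3.6056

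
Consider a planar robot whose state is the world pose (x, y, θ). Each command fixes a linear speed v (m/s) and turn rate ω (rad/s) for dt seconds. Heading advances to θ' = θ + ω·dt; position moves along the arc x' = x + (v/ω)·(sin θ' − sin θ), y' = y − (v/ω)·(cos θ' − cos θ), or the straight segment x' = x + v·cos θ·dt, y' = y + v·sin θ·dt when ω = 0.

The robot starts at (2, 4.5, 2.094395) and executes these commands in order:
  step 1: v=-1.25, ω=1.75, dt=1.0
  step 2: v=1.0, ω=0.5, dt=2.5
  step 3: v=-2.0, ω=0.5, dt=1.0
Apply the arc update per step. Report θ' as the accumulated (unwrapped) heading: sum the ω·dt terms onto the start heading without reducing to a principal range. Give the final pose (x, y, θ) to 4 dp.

step 1: θ'=3.8444 (R=-0.7143) → pose (3.0803, 4.3121, 3.8444)
step 2: θ'=5.0944 (R=2.0000) → pose (2.5172, 2.0405, 5.0944)
step 3: θ'=5.5944 (R=-4.0000) → pose (1.3479, 3.6374, 5.5944)

(1.3479, 3.6374, 5.5944)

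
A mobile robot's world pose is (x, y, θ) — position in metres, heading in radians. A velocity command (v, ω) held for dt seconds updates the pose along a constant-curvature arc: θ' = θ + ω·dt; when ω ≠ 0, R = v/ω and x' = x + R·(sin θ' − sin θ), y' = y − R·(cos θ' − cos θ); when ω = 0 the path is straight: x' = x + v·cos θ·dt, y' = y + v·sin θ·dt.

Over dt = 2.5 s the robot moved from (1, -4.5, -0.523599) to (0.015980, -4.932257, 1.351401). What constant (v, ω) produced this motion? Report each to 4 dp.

v = -0.5000, ω = 0.7500

Δθ = 1.351401 − -0.523599 = 1.875000
ω = Δθ/dt = 1.875000/2.5 = 0.7500
R = Δx/(sin θ' − sin θ) = -0.6667
v = R·ω = -0.6667·0.7500 = -0.5000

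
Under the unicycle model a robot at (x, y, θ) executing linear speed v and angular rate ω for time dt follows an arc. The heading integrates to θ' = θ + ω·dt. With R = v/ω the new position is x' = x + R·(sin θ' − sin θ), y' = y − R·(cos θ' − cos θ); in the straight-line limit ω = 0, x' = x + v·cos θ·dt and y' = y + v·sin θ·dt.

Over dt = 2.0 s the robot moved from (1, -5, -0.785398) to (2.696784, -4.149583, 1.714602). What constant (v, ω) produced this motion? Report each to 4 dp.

Δθ = 1.714602 − -0.785398 = 2.500000
ω = Δθ/dt = 2.500000/2.0 = 1.2500
R = Δx/(sin θ' − sin θ) = 1.0000
v = R·ω = 1.0000·1.2500 = 1.2500

v = 1.2500, ω = 1.2500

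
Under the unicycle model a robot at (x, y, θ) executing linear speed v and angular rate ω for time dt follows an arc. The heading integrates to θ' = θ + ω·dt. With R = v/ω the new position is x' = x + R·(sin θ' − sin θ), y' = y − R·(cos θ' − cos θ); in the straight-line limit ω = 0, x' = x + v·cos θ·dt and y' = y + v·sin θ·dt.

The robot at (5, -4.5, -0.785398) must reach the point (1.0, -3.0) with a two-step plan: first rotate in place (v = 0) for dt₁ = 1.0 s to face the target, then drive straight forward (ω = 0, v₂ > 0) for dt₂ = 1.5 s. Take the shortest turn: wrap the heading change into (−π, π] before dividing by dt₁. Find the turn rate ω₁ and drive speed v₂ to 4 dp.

ω₁ = -2.7150, v₂ = 2.8480

heading to target = atan2(-3−-4.5, 1−5) = 2.7828
Δθ = wrap(2.7828 − -0.7854) = -2.7150; ω₁ = Δθ/dt₁ = -2.7150
distance = √((1−5)² + (-3−-4.5)²) = 4.2720; v₂ = distance/dt₂ = 2.8480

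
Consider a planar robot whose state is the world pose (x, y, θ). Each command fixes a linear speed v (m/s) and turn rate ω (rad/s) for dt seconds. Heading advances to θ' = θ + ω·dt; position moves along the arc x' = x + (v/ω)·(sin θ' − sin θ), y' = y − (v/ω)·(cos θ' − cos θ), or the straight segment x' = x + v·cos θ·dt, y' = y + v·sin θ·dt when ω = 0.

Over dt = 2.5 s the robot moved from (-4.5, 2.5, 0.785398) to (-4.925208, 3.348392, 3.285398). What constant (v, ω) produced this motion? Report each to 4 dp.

Δθ = 3.285398 − 0.785398 = 2.500000
ω = Δθ/dt = 2.500000/2.5 = 1.0000
R = −Δy/(cos θ' − cos θ) = 0.5000
v = R·ω = 0.5000·1.0000 = 0.5000

v = 0.5000, ω = 1.0000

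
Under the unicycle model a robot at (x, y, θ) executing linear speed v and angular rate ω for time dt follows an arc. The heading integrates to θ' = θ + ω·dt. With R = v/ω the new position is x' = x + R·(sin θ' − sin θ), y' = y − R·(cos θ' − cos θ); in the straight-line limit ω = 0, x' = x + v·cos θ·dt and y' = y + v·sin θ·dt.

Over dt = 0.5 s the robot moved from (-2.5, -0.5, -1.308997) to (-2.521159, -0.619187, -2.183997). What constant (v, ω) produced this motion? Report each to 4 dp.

Δθ = -2.183997 − -1.308997 = -0.875000
ω = Δθ/dt = -0.875000/0.5 = -1.7500
R = −Δy/(cos θ' − cos θ) = -0.1429
v = R·ω = -0.1429·-1.7500 = 0.2500

v = 0.2500, ω = -1.7500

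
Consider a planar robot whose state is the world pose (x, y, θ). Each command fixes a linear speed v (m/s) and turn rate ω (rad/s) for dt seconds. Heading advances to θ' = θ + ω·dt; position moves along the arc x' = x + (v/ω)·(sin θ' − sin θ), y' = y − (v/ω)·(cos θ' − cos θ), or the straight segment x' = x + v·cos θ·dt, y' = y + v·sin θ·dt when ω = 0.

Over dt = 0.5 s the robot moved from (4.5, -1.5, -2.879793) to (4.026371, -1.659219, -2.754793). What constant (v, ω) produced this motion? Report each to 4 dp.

v = 1.0000, ω = 0.2500

Δθ = -2.754793 − -2.879793 = 0.125000
ω = Δθ/dt = 0.125000/0.5 = 0.2500
R = Δx/(sin θ' − sin θ) = 4.0000
v = R·ω = 4.0000·0.2500 = 1.0000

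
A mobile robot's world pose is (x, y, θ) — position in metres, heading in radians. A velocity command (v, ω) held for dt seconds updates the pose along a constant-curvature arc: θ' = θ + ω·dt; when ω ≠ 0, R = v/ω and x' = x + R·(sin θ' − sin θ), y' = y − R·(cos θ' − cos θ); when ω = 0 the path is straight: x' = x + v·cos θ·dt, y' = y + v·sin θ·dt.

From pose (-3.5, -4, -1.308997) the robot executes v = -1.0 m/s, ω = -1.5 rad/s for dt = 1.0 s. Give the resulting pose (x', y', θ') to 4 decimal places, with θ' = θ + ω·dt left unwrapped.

(-3.0737, -3.1973, -2.8090)

θ' = -1.3090 + -1.5·1.0 = -2.8090
R = v/ω = -1.0/-1.5 = 0.6667
x' = -3.5 + 0.6667·(sin -2.8090 − sin -1.3090) = -3.0737
y' = -4 − 0.6667·(cos -2.8090 − cos -1.3090) = -3.1973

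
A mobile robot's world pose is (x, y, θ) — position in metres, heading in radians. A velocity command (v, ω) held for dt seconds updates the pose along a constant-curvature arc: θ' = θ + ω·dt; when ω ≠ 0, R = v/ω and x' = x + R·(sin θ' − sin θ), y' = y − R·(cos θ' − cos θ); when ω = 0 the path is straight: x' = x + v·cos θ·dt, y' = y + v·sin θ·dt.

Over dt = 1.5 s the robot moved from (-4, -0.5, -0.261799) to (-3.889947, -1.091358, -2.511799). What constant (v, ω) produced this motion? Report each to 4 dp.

Δθ = -2.511799 − -0.261799 = -2.250000
ω = Δθ/dt = -2.250000/1.5 = -1.5000
R = −Δy/(cos θ' − cos θ) = -0.3333
v = R·ω = -0.3333·-1.5000 = 0.5000

v = 0.5000, ω = -1.5000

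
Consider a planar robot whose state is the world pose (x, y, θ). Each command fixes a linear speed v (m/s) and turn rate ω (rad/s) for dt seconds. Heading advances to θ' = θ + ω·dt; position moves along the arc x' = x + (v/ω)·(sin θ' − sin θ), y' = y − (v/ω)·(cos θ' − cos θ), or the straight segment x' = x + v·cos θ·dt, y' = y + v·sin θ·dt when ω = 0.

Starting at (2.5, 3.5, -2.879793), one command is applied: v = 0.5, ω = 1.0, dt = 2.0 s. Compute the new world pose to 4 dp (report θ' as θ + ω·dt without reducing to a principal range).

θ' = -2.8798 + 1.0·2.0 = -0.8798
R = v/ω = 0.5/1.0 = 0.5000
x' = 2.5 + 0.5000·(sin -0.8798 − sin -2.8798) = 2.2441
y' = 3.5 − 0.5000·(cos -0.8798 − cos -2.8798) = 2.6984

(2.2441, 2.6984, -0.8798)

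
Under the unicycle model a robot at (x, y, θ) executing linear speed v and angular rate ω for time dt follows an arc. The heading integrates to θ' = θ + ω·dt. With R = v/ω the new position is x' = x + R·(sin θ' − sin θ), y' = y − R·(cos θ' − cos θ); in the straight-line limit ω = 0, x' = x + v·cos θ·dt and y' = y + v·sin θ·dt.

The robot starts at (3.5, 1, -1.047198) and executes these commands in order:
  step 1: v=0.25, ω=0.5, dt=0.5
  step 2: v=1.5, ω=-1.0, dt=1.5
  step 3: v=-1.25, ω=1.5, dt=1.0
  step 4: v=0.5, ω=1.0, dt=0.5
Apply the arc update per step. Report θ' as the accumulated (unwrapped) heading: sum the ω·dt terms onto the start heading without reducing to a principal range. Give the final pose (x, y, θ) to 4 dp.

(3.8080, -0.1367, -0.2972)

step 1: θ'=-0.7972 (R=0.5000) → pose (3.5753, 0.9006, -0.7972)
step 2: θ'=-2.2972 (R=-1.5000) → pose (3.6236, -1.1437, -2.2972)
step 3: θ'=-0.7972 (R=-0.8333) → pose (3.5968, -0.0080, -0.7972)
step 4: θ'=-0.2972 (R=0.5000) → pose (3.8080, -0.1367, -0.2972)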